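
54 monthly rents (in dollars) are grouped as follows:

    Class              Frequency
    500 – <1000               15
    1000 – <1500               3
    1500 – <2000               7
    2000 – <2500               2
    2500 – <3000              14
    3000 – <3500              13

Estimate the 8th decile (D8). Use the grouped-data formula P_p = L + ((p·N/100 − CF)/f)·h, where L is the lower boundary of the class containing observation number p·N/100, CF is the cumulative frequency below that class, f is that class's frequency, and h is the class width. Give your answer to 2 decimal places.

N = 54; target position k = 80/100 · 54 = 43.2.
Cumulative frequencies: 15, 18, 25, 27, 41, 54.
Observation 43.2 falls in the class 3000 – <3500.
L = 3000, CF = 41, f = 13, h = 500.
P80 = 3000 + ((43.2 − 41)/13)·500 = 3000 + 84.6154 = 3084.62.

3084.62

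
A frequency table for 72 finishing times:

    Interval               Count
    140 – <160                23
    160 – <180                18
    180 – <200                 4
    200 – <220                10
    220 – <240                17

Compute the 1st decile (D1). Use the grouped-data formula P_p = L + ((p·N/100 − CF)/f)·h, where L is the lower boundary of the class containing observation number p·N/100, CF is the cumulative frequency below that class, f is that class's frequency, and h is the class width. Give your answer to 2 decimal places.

146.26

N = 72; target position k = 10/100 · 72 = 7.2.
Cumulative frequencies: 23, 41, 45, 55, 72.
Observation 7.2 falls in the class 140 – <160.
L = 140, CF = 0, f = 23, h = 20.
P10 = 140 + ((7.2 − 0)/23)·20 = 140 + 6.26087 = 146.261.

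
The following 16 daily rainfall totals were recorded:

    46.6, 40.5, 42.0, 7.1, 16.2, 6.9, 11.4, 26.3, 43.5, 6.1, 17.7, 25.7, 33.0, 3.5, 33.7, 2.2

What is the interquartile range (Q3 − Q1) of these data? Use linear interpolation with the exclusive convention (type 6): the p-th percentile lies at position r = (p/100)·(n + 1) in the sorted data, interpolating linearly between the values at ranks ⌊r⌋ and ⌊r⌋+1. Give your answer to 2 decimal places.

31.85

Sorted: 2.2, 3.5, 6.1, 6.9, 7.1, 11.4, 16.2, 17.7, 25.7, 26.3, 33.0, 33.7, 40.5, 42.0, 43.5, 46.6.
n = 16.
P25: r = 4.25; ranks 4–5 are 6.9, 7.1; interpolating gives 6.95.
P75: r = 12.75; ranks 12–13 are 33.7, 40.5; interpolating gives 38.8.
Difference: 38.8 − 6.95 = 31.85.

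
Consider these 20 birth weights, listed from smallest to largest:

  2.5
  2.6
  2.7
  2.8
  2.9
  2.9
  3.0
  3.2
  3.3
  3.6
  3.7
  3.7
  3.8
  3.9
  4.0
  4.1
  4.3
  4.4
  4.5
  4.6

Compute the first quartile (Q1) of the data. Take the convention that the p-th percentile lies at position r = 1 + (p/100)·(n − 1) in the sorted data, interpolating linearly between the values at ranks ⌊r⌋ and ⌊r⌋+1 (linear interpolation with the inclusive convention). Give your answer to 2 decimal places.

2.90

n = 20.
r = 1 + (25/100)·(20 − 1) = 1 + 4.75 = 5.75.
Rank 5 is 2.9 and rank 6 is 2.9.
Interpolate: 2.9 + 0.75·(2.9 − 2.9) = 2.9 + 0.75·0 = 2.9.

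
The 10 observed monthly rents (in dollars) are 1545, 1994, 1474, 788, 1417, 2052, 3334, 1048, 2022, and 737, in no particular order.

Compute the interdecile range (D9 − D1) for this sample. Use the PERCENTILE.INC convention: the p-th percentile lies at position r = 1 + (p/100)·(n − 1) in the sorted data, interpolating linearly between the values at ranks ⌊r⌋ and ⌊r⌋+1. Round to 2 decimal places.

1397.30

Sorted: 737, 788, 1048, 1417, 1474, 1545, 1994, 2022, 2052, 3334.
n = 10.
P10: r = 1.9; ranks 1–2 are 737, 788; interpolating gives 782.9.
P90: r = 9.1; ranks 9–10 are 2052, 3334; interpolating gives 2180.2.
Difference: 2180.2 − 782.9 = 1397.3.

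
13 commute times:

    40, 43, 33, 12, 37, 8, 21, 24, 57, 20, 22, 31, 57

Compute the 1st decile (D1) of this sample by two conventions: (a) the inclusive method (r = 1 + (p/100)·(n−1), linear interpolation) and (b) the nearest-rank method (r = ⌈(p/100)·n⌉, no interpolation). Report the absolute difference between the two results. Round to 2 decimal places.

Sorted: 8, 12, 20, 21, 22, 24, 31, 33, 37, 40, 43, 57, 57.
n = 13.
(a) r = 2.2; between ranks 2 (12) and 3 (20): 13.6.
(b) the nearest-rank method: rank 2 → 12.
|13.6 − 12| = 1.6.

1.60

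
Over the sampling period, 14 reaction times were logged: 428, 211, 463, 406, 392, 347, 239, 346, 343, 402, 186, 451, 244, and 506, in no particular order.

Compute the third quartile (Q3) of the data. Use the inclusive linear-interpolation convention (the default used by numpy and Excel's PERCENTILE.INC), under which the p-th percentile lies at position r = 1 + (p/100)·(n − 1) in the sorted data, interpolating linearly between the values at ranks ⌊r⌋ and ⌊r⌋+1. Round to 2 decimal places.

422.50

Sorted: 186, 211, 239, 244, 343, 346, 347, 392, 402, 406, 428, 451, 463, 506.
n = 14.
r = 1 + (75/100)·(14 − 1) = 1 + 9.75 = 10.75.
Rank 10 is 406 and rank 11 is 428.
Interpolate: 406 + 0.75·(428 − 406) = 406 + 0.75·22 = 422.5.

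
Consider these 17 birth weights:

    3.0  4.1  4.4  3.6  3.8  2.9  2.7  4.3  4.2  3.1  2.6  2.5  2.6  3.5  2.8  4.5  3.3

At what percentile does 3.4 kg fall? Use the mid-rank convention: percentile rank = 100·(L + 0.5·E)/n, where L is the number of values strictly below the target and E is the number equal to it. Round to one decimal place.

Sorted: 2.5, 2.6, 2.6, 2.7, 2.8, 2.9, 3.0, 3.1, 3.3, 3.5, 3.6, 3.8, 4.1, 4.2, 4.3, 4.4, 4.5.
Count below 3.4: L = 9; count equal: E = 0; n = 17.
Percentile rank = 100·(9 + 0.5·0)/17 = 100·9/17 = 52.94.

52.9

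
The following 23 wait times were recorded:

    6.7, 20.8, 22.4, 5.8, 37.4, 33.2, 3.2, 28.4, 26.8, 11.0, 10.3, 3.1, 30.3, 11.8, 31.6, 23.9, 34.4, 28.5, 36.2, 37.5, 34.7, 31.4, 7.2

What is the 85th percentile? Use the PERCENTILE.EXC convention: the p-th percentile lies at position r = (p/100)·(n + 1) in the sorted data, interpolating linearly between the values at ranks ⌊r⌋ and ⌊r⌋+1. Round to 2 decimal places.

Sorted: 3.1, 3.2, 5.8, 6.7, 7.2, 10.3, 11.0, 11.8, 20.8, 22.4, 23.9, 26.8, 28.4, 28.5, 30.3, 31.4, 31.6, 33.2, 34.4, 34.7, 36.2, 37.4, 37.5.
n = 23.
r = (85/100)·(23 + 1) = 20.4.
Rank 20 is 34.7 and rank 21 is 36.2.
Interpolate: 34.7 + 0.4·(36.2 − 34.7) = 34.7 + 0.4·1.5 = 35.3.

35.30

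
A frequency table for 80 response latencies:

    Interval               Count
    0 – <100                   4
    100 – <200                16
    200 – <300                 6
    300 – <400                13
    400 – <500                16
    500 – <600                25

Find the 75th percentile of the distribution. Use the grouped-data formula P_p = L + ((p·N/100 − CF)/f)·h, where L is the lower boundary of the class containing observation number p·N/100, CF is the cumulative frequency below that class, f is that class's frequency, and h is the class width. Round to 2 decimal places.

N = 80; target position k = 75/100 · 80 = 60.
Cumulative frequencies: 4, 20, 26, 39, 55, 80.
Observation 60 falls in the class 500 – <600.
L = 500, CF = 55, f = 25, h = 100.
P75 = 500 + ((60 − 55)/25)·100 = 500 + 20 = 520.

520.00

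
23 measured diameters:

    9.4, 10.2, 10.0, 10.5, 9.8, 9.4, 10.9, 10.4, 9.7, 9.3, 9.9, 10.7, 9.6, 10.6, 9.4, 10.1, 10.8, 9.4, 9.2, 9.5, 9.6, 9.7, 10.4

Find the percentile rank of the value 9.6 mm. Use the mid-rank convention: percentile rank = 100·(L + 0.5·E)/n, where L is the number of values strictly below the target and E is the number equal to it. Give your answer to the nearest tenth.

Sorted: 9.2, 9.3, 9.4, 9.4, 9.4, 9.4, 9.5, 9.6, 9.6, 9.7, 9.7, 9.8, 9.9, 10.0, 10.1, 10.2, 10.4, 10.4, 10.5, 10.6, 10.7, 10.8, 10.9.
Count below 9.6: L = 7; count equal: E = 2; n = 23.
Percentile rank = 100·(7 + 0.5·2)/23 = 100·8/23 = 34.78.

34.8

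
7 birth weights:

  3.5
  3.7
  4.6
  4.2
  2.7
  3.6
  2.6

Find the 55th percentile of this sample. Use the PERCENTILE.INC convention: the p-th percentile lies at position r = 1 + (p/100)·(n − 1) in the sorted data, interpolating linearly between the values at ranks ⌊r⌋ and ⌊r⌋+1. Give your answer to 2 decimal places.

Sorted: 2.6, 2.7, 3.5, 3.6, 3.7, 4.2, 4.6.
n = 7.
r = 1 + (55/100)·(7 − 1) = 1 + 3.3 = 4.3.
Rank 4 is 3.6 and rank 5 is 3.7.
Interpolate: 3.6 + 0.3·(3.7 − 3.6) = 3.6 + 0.3·0.1 = 3.63.

3.63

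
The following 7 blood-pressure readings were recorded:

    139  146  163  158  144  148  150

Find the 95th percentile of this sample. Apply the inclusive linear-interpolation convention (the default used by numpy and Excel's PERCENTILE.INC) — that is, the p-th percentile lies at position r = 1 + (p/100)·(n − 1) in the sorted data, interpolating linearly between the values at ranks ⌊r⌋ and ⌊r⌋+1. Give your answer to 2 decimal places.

161.50

Sorted: 139, 144, 146, 148, 150, 158, 163.
n = 7.
r = 1 + (95/100)·(7 − 1) = 1 + 5.7 = 6.7.
Rank 6 is 158 and rank 7 is 163.
Interpolate: 158 + 0.7·(163 − 158) = 158 + 0.7·5 = 161.5.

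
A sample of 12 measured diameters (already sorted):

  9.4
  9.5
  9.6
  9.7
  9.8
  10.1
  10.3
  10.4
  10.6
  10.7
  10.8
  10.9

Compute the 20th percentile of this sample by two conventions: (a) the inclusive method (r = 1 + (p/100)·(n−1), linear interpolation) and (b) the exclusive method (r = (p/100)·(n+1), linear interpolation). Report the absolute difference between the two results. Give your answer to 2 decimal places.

n = 12.
(a) r = 3.2; between ranks 3 (9.6) and 4 (9.7): 9.62.
(b) r = 2.6; between ranks 2 (9.5) and 3 (9.6): 9.56.
|9.62 − 9.56| = 0.06.

0.06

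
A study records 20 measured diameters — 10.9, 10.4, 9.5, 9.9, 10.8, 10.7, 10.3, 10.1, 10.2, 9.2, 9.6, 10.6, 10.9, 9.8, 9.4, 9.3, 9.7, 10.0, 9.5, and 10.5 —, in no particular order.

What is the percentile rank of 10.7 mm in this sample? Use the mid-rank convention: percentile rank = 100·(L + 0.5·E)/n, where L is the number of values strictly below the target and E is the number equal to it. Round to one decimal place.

Sorted: 9.2, 9.3, 9.4, 9.5, 9.5, 9.6, 9.7, 9.8, 9.9, 10.0, 10.1, 10.2, 10.3, 10.4, 10.5, 10.6, 10.7, 10.8, 10.9, 10.9.
Count below 10.7: L = 16; count equal: E = 1; n = 20.
Percentile rank = 100·(16 + 0.5·1)/20 = 100·16.5/20 = 82.5.

82.5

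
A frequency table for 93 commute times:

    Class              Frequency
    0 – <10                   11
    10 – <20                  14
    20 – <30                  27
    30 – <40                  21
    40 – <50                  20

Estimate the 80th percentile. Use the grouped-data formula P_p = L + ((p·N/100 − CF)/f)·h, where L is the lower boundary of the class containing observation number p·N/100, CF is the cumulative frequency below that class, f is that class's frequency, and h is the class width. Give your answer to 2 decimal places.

40.70

N = 93; target position k = 80/100 · 93 = 74.4.
Cumulative frequencies: 11, 25, 52, 73, 93.
Observation 74.4 falls in the class 40 – <50.
L = 40, CF = 73, f = 20, h = 10.
P80 = 40 + ((74.4 − 73)/20)·10 = 40 + 0.7 = 40.7.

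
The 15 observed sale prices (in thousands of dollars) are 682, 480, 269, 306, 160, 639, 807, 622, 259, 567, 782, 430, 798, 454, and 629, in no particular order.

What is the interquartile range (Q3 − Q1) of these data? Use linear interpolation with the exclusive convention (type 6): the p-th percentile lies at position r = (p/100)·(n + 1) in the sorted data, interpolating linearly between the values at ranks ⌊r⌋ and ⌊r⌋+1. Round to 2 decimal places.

Sorted: 160, 259, 269, 306, 430, 454, 480, 567, 622, 629, 639, 682, 782, 798, 807.
n = 15.
P25: r = 4 (integer) → 306.
P75: r = 12 (integer) → 682.
Difference: 682 − 306 = 376.

376.00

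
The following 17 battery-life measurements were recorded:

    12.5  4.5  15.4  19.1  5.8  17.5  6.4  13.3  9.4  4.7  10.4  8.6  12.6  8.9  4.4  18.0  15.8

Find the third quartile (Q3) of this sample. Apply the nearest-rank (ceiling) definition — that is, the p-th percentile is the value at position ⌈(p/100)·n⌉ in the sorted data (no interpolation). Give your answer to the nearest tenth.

Sorted: 4.4, 4.5, 4.7, 5.8, 6.4, 8.6, 8.9, 9.4, 10.4, 12.5, 12.6, 13.3, 15.4, 15.8, 17.5, 18.0, 19.1.
n = 17.
Position = ⌈75/100 · 17⌉ = ⌈12.75⌉ = 13.
The value at rank 13 is 15.4.

15.4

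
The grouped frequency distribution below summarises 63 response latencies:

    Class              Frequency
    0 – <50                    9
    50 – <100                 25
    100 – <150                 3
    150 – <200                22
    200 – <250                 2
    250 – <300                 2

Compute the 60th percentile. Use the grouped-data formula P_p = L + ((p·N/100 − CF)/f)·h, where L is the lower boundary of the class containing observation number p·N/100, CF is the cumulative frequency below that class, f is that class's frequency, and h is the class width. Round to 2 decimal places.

N = 63; target position k = 60/100 · 63 = 37.8.
Cumulative frequencies: 9, 34, 37, 59, 61, 63.
Observation 37.8 falls in the class 150 – <200.
L = 150, CF = 37, f = 22, h = 50.
P60 = 150 + ((37.8 − 37)/22)·50 = 150 + 1.81818 = 151.818.

151.82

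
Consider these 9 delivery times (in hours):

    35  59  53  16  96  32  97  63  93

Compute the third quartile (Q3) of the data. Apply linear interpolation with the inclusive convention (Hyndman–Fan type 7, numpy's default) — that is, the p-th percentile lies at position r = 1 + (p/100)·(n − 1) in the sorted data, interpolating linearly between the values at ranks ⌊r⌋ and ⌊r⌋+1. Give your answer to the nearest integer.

93

Sorted: 16, 32, 35, 53, 59, 63, 93, 96, 97.
n = 9.
r = 1 + (75/100)·(9 − 1) = 1 + 6 = 7.
r is an integer, so P75 is the value at rank 7: 93.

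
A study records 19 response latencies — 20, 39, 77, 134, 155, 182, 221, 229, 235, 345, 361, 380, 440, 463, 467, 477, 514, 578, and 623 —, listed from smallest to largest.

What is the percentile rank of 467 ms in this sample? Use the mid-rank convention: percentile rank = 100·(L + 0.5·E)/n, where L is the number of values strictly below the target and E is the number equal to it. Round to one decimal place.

76.3

Count below 467: L = 14; count equal: E = 1; n = 19.
Percentile rank = 100·(14 + 0.5·1)/19 = 100·14.5/19 = 76.32.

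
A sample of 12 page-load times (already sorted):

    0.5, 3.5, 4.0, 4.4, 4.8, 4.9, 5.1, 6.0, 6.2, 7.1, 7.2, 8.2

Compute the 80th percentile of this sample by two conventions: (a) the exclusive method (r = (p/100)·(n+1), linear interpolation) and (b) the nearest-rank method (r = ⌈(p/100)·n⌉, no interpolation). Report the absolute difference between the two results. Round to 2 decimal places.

n = 12.
(a) r = 10.4; between ranks 10 (7.1) and 11 (7.2): 7.14.
(b) the nearest-rank method: rank 10 → 7.1.
|7.14 − 7.1| = 0.04.

0.04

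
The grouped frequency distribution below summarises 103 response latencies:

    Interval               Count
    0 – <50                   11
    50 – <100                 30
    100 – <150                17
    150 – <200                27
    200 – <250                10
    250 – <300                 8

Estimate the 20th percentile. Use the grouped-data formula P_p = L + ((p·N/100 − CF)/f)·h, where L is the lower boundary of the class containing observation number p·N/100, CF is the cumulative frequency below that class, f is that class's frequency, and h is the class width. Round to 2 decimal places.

N = 103; target position k = 20/100 · 103 = 20.6.
Cumulative frequencies: 11, 41, 58, 85, 95, 103.
Observation 20.6 falls in the class 50 – <100.
L = 50, CF = 11, f = 30, h = 50.
P20 = 50 + ((20.6 − 11)/30)·50 = 50 + 16 = 66.

66.00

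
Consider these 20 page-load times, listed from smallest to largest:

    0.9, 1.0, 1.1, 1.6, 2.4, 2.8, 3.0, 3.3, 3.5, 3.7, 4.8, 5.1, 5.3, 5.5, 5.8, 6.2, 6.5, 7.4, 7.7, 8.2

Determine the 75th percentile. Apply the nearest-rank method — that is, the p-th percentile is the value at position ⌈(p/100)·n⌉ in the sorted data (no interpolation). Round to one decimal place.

5.8

n = 20.
Position = ⌈75/100 · 20⌉ = ⌈15⌉ = 15.
The value at rank 15 is 5.8.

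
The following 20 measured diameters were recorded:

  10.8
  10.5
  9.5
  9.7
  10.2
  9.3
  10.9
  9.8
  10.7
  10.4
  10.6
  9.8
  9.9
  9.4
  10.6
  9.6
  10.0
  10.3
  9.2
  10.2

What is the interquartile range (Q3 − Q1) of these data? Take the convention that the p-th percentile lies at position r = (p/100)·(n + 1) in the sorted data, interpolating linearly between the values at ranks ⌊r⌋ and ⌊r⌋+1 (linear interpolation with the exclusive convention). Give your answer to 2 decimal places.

Sorted: 9.2, 9.3, 9.4, 9.5, 9.6, 9.7, 9.8, 9.8, 9.9, 10.0, 10.2, 10.2, 10.3, 10.4, 10.5, 10.6, 10.6, 10.7, 10.8, 10.9.
n = 20.
P25: r = 5.25; ranks 5–6 are 9.6, 9.7; interpolating gives 9.625.
P75: r = 15.75; ranks 15–16 are 10.5, 10.6; interpolating gives 10.575.
Difference: 10.575 − 9.625 = 0.95.

0.95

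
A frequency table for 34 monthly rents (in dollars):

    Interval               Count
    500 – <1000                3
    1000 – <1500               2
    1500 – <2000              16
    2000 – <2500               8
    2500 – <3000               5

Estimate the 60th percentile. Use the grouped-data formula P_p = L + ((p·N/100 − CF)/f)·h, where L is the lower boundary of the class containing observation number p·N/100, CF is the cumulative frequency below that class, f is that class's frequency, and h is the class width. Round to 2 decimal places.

1981.25

N = 34; target position k = 60/100 · 34 = 20.4.
Cumulative frequencies: 3, 5, 21, 29, 34.
Observation 20.4 falls in the class 1500 – <2000.
L = 1500, CF = 5, f = 16, h = 500.
P60 = 1500 + ((20.4 − 5)/16)·500 = 1500 + 481.25 = 1981.25.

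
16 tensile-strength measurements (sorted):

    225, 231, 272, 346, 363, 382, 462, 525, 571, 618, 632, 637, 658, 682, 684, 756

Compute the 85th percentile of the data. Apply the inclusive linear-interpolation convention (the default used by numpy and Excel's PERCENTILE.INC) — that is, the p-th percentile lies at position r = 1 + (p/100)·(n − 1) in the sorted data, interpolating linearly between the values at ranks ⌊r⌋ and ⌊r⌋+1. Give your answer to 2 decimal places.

n = 16.
r = 1 + (85/100)·(16 − 1) = 1 + 12.75 = 13.75.
Rank 13 is 658 and rank 14 is 682.
Interpolate: 658 + 0.75·(682 − 658) = 658 + 0.75·24 = 676.

676.00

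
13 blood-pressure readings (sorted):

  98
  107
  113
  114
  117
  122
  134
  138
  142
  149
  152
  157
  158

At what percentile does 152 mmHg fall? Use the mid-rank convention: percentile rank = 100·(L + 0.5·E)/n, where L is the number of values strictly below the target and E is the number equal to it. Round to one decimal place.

80.8

Count below 152: L = 10; count equal: E = 1; n = 13.
Percentile rank = 100·(10 + 0.5·1)/13 = 100·10.5/13 = 80.77.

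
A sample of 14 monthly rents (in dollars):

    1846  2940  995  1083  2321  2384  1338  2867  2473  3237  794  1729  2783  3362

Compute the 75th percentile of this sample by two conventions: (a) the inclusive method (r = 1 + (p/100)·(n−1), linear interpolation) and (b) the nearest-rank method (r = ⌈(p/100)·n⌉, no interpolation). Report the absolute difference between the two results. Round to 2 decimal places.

Sorted: 794, 995, 1083, 1338, 1729, 1846, 2321, 2384, 2473, 2783, 2867, 2940, 3237, 3362.
n = 14.
(a) r = 10.75; between ranks 10 (2783) and 11 (2867): 2846.
(b) the nearest-rank method: rank 11 → 2867.
|2846 − 2867| = 21.

21.00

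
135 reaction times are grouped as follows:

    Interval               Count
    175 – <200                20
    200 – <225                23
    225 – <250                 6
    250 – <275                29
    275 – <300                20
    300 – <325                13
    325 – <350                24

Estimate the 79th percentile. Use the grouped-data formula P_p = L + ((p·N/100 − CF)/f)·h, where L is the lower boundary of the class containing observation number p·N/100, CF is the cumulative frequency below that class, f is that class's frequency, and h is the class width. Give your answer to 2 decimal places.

N = 135; target position k = 79/100 · 135 = 106.65.
Cumulative frequencies: 20, 43, 49, 78, 98, 111, 135.
Observation 106.65 falls in the class 300 – <325.
L = 300, CF = 98, f = 13, h = 25.
P79 = 300 + ((106.65 − 98)/13)·25 = 300 + 16.6346 = 316.635.

316.63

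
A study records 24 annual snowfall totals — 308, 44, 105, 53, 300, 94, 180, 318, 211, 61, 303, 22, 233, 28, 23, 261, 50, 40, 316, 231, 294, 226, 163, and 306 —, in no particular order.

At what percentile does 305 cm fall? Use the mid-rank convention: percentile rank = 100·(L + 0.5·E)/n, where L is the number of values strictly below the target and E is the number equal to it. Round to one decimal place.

83.3

Sorted: 22, 23, 28, 40, 44, 50, 53, 61, 94, 105, 163, 180, 211, 226, 231, 233, 261, 294, 300, 303, 306, 308, 316, 318.
Count below 305: L = 20; count equal: E = 0; n = 24.
Percentile rank = 100·(20 + 0.5·0)/24 = 100·20/24 = 83.33.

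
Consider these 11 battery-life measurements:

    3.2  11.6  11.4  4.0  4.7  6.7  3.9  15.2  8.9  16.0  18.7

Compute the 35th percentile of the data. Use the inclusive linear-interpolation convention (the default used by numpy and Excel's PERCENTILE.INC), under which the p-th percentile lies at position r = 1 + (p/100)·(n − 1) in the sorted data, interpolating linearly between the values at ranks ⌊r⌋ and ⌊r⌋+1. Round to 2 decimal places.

5.70

Sorted: 3.2, 3.9, 4.0, 4.7, 6.7, 8.9, 11.4, 11.6, 15.2, 16.0, 18.7.
n = 11.
r = 1 + (35/100)·(11 − 1) = 1 + 3.5 = 4.5.
Rank 4 is 4.7 and rank 5 is 6.7.
Interpolate: 4.7 + 0.5·(6.7 − 4.7) = 4.7 + 0.5·2 = 5.7.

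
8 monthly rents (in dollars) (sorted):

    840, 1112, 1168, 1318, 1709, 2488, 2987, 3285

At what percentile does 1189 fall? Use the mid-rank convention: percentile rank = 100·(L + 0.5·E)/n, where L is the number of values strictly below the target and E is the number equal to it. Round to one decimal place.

37.5

Count below 1189: L = 3; count equal: E = 0; n = 8.
Percentile rank = 100·(3 + 0.5·0)/8 = 100·3/8 = 37.5.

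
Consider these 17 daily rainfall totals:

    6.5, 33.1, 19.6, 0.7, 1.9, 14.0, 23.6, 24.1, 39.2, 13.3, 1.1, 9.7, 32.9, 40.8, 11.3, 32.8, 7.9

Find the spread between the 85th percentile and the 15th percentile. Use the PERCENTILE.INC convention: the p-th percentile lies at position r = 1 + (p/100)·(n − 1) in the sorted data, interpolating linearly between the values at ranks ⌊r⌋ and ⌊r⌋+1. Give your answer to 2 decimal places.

29.28

Sorted: 0.7, 1.1, 1.9, 6.5, 7.9, 9.7, 11.3, 13.3, 14.0, 19.6, 23.6, 24.1, 32.8, 32.9, 33.1, 39.2, 40.8.
n = 17.
P15: r = 3.4; ranks 3–4 are 1.9, 6.5; interpolating gives 3.74.
P85: r = 14.6; ranks 14–15 are 32.9, 33.1; interpolating gives 33.02.
Difference: 33.02 − 3.74 = 29.28.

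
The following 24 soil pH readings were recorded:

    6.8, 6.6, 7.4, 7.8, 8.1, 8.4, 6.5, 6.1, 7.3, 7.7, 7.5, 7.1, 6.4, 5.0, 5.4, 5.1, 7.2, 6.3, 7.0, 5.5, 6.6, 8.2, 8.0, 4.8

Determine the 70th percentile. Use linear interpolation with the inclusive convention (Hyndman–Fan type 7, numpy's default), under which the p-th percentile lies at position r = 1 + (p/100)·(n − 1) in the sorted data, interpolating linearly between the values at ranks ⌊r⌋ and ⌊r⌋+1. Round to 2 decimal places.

7.41

Sorted: 4.8, 5.0, 5.1, 5.4, 5.5, 6.1, 6.3, 6.4, 6.5, 6.6, 6.6, 6.8, 7.0, 7.1, 7.2, 7.3, 7.4, 7.5, 7.7, 7.8, 8.0, 8.1, 8.2, 8.4.
n = 24.
r = 1 + (70/100)·(24 − 1) = 1 + 16.1 = 17.1.
Rank 17 is 7.4 and rank 18 is 7.5.
Interpolate: 7.4 + 0.1·(7.5 − 7.4) = 7.4 + 0.1·0.1 = 7.41.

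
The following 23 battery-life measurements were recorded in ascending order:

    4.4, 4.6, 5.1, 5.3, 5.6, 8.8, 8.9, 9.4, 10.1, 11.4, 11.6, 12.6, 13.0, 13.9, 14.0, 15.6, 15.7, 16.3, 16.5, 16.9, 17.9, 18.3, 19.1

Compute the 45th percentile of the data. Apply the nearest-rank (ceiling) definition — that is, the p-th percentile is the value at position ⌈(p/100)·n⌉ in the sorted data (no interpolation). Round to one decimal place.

11.6

n = 23.
Position = ⌈45/100 · 23⌉ = ⌈10.35⌉ = 11.
The value at rank 11 is 11.6.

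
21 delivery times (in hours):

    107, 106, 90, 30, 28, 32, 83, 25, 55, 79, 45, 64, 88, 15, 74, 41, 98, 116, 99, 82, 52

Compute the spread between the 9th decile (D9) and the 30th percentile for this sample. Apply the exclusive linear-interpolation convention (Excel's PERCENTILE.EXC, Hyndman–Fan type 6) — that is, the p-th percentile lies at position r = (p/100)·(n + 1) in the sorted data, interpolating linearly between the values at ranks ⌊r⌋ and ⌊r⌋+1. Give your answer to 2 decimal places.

63.40

Sorted: 15, 25, 28, 30, 32, 41, 45, 52, 55, 64, 74, 79, 82, 83, 88, 90, 98, 99, 106, 107, 116.
n = 21.
P30: r = 6.6; ranks 6–7 are 41, 45; interpolating gives 43.4.
P90: r = 19.8; ranks 19–20 are 106, 107; interpolating gives 106.8.
Difference: 106.8 − 43.4 = 63.4.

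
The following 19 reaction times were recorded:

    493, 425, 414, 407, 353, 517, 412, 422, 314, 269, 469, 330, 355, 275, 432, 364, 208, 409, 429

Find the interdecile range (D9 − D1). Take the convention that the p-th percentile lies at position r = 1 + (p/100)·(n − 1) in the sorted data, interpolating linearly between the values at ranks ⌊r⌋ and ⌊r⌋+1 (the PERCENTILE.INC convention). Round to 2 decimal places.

Sorted: 208, 269, 275, 314, 330, 353, 355, 364, 407, 409, 412, 414, 422, 425, 429, 432, 469, 493, 517.
n = 19.
P10: r = 2.8; ranks 2–3 are 269, 275; interpolating gives 273.8.
P90: r = 17.2; ranks 17–18 are 469, 493; interpolating gives 473.8.
Difference: 473.8 − 273.8 = 200.

200.00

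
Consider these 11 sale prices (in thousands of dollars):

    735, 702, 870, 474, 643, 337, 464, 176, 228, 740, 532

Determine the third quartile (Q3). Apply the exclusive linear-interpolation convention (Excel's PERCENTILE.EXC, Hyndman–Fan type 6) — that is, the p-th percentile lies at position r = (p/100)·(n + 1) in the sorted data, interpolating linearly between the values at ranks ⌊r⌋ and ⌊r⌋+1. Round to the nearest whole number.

Sorted: 176, 228, 337, 464, 474, 532, 643, 702, 735, 740, 870.
n = 11.
r = (75/100)·(11 + 1) = 9.
r is an integer, so P75 is the value at rank 9: 735.

735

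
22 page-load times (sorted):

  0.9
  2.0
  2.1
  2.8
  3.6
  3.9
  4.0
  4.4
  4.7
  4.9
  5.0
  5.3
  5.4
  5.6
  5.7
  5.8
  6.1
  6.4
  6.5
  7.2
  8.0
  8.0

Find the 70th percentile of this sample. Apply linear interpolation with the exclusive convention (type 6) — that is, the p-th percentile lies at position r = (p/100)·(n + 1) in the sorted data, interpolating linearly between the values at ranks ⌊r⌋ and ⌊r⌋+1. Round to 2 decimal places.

5.83

n = 22.
r = (70/100)·(22 + 1) = 16.1.
Rank 16 is 5.8 and rank 17 is 6.1.
Interpolate: 5.8 + 0.1·(6.1 − 5.8) = 5.8 + 0.1·0.3 = 5.83.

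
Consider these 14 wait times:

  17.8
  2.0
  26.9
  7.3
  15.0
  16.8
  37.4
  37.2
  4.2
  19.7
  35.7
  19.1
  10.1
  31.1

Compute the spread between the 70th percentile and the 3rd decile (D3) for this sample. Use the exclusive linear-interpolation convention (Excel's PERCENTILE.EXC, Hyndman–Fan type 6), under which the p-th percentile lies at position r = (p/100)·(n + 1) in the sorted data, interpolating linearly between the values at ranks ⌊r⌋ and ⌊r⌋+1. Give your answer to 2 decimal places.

Sorted: 2.0, 4.2, 7.3, 10.1, 15.0, 16.8, 17.8, 19.1, 19.7, 26.9, 31.1, 35.7, 37.2, 37.4.
n = 14.
P30: r = 4.5; ranks 4–5 are 10.1, 15.0; interpolating gives 12.55.
P70: r = 10.5; ranks 10–11 are 26.9, 31.1; interpolating gives 29.
Difference: 29 − 12.55 = 16.45.

16.45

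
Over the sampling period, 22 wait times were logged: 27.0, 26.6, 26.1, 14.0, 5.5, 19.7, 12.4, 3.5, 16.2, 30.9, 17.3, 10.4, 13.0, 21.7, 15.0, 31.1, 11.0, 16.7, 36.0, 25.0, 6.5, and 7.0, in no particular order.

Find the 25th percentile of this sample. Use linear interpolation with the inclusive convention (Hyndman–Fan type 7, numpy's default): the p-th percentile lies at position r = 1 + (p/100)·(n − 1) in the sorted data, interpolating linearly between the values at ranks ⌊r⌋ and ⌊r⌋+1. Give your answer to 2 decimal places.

Sorted: 3.5, 5.5, 6.5, 7.0, 10.4, 11.0, 12.4, 13.0, 14.0, 15.0, 16.2, 16.7, 17.3, 19.7, 21.7, 25.0, 26.1, 26.6, 27.0, 30.9, 31.1, 36.0.
n = 22.
r = 1 + (25/100)·(22 − 1) = 1 + 5.25 = 6.25.
Rank 6 is 11.0 and rank 7 is 12.4.
Interpolate: 11.0 + 0.25·(12.4 − 11.0) = 11.0 + 0.25·1.4 = 11.35.

11.35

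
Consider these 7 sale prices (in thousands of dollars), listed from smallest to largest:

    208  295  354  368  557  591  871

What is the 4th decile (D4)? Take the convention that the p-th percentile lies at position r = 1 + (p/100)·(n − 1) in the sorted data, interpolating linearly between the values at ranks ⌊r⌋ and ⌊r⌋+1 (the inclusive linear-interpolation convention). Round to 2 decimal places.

n = 7.
r = 1 + (40/100)·(7 − 1) = 1 + 2.4 = 3.4.
Rank 3 is 354 and rank 4 is 368.
Interpolate: 354 + 0.4·(368 − 354) = 354 + 0.4·14 = 359.6.

359.60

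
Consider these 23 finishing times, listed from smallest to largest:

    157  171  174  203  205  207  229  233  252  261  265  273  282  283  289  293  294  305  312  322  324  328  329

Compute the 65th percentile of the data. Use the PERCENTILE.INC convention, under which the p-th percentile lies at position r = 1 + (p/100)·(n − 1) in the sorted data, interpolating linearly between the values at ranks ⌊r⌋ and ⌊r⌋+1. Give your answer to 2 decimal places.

n = 23.
r = 1 + (65/100)·(23 − 1) = 1 + 14.3 = 15.3.
Rank 15 is 289 and rank 16 is 293.
Interpolate: 289 + 0.3·(293 − 289) = 289 + 0.3·4 = 290.2.

290.20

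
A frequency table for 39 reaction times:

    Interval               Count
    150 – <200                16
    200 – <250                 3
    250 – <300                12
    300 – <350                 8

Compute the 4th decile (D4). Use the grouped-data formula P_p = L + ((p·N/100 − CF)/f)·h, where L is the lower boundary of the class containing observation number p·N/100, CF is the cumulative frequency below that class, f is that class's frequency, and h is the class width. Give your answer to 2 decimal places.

198.75

N = 39; target position k = 40/100 · 39 = 15.6.
Cumulative frequencies: 16, 19, 31, 39.
Observation 15.6 falls in the class 150 – <200.
L = 150, CF = 0, f = 16, h = 50.
P40 = 150 + ((15.6 − 0)/16)·50 = 150 + 48.75 = 198.75.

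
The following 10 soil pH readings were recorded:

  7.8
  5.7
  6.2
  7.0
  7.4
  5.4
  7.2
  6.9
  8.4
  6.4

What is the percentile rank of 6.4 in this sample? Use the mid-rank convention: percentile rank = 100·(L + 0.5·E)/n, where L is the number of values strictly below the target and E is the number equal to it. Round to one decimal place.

Sorted: 5.4, 5.7, 6.2, 6.4, 6.9, 7.0, 7.2, 7.4, 7.8, 8.4.
Count below 6.4: L = 3; count equal: E = 1; n = 10.
Percentile rank = 100·(3 + 0.5·1)/10 = 100·3.5/10 = 35.

35.0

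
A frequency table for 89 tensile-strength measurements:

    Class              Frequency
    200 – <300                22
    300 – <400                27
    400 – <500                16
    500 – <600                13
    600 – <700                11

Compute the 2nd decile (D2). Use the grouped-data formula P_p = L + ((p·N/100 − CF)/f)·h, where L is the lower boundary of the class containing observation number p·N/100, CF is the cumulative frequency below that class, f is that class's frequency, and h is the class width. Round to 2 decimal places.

280.91

N = 89; target position k = 20/100 · 89 = 17.8.
Cumulative frequencies: 22, 49, 65, 78, 89.
Observation 17.8 falls in the class 200 – <300.
L = 200, CF = 0, f = 22, h = 100.
P20 = 200 + ((17.8 − 0)/22)·100 = 200 + 80.9091 = 280.909.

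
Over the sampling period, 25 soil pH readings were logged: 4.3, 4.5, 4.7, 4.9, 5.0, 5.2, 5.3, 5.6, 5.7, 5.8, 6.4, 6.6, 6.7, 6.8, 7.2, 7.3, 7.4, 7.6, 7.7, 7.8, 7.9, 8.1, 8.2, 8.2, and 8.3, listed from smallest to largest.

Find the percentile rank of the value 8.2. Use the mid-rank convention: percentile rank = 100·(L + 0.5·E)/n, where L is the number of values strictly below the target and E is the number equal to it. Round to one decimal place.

Count below 8.2: L = 22; count equal: E = 2; n = 25.
Percentile rank = 100·(22 + 0.5·2)/25 = 100·23/25 = 92.

92.0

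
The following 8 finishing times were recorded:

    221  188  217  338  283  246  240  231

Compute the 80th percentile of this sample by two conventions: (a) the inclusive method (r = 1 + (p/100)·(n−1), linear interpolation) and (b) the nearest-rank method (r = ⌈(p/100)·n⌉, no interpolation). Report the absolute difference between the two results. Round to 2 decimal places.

14.80

Sorted: 188, 217, 221, 231, 240, 246, 283, 338.
n = 8.
(a) r = 6.6; between ranks 6 (246) and 7 (283): 268.2.
(b) the nearest-rank method: rank 7 → 283.
|268.2 − 283| = 14.8.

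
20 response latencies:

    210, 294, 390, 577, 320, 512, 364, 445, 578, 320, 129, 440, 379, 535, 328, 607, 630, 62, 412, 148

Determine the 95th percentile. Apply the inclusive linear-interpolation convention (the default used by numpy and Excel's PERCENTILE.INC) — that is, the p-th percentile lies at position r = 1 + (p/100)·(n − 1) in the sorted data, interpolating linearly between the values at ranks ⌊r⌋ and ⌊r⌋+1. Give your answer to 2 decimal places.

608.15

Sorted: 62, 129, 148, 210, 294, 320, 320, 328, 364, 379, 390, 412, 440, 445, 512, 535, 577, 578, 607, 630.
n = 20.
r = 1 + (95/100)·(20 − 1) = 1 + 18.05 = 19.05.
Rank 19 is 607 and rank 20 is 630.
Interpolate: 607 + 0.05·(630 − 607) = 607 + 0.05·23 = 608.15.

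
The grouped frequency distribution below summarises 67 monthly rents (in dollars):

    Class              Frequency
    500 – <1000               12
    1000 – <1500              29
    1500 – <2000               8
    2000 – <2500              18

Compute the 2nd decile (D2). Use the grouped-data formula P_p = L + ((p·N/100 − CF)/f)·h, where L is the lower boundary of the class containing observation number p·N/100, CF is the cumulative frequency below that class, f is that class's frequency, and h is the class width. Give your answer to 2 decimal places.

1024.14

N = 67; target position k = 20/100 · 67 = 13.4.
Cumulative frequencies: 12, 41, 49, 67.
Observation 13.4 falls in the class 1000 – <1500.
L = 1000, CF = 12, f = 29, h = 500.
P20 = 1000 + ((13.4 − 12)/29)·500 = 1000 + 24.1379 = 1024.14.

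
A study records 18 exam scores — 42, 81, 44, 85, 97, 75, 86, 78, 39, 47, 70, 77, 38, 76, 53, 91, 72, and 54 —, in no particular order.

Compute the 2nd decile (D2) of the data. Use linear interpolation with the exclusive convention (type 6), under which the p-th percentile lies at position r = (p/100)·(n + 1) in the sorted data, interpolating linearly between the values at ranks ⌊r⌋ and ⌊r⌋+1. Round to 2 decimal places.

Sorted: 38, 39, 42, 44, 47, 53, 54, 70, 72, 75, 76, 77, 78, 81, 85, 86, 91, 97.
n = 18.
r = (20/100)·(18 + 1) = 3.8.
Rank 3 is 42 and rank 4 is 44.
Interpolate: 42 + 0.8·(44 − 42) = 42 + 0.8·2 = 43.6.

43.60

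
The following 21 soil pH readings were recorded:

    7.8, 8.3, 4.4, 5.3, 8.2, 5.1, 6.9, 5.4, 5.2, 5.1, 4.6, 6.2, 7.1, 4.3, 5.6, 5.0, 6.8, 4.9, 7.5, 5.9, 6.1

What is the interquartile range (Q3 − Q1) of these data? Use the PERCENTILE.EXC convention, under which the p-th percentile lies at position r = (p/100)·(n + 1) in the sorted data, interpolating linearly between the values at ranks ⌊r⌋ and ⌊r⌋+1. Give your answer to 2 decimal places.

Sorted: 4.3, 4.4, 4.6, 4.9, 5.0, 5.1, 5.1, 5.2, 5.3, 5.4, 5.6, 5.9, 6.1, 6.2, 6.8, 6.9, 7.1, 7.5, 7.8, 8.2, 8.3.
n = 21.
P25: r = 5.5; ranks 5–6 are 5.0, 5.1; interpolating gives 5.05.
P75: r = 16.5; ranks 16–17 are 6.9, 7.1; interpolating gives 7.
Difference: 7 − 5.05 = 1.95.

1.95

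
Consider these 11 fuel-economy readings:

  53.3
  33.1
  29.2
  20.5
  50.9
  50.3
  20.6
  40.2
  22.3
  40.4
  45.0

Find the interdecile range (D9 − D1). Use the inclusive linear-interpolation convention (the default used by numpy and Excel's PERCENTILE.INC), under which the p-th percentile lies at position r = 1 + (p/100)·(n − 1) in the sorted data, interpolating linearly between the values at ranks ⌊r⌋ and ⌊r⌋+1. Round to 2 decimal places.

30.30

Sorted: 20.5, 20.6, 22.3, 29.2, 33.1, 40.2, 40.4, 45.0, 50.3, 50.9, 53.3.
n = 11.
P10: r = 2 (integer) → 20.6.
P90: r = 10 (integer) → 50.9.
Difference: 50.9 − 20.6 = 30.3.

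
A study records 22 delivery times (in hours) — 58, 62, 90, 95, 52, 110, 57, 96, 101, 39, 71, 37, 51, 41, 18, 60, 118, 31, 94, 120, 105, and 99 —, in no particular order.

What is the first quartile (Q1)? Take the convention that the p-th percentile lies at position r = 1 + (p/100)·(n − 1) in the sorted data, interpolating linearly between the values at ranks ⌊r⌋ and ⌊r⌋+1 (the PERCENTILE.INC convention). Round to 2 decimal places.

51.25

Sorted: 18, 31, 37, 39, 41, 51, 52, 57, 58, 60, 62, 71, 90, 94, 95, 96, 99, 101, 105, 110, 118, 120.
n = 22.
r = 1 + (25/100)·(22 − 1) = 1 + 5.25 = 6.25.
Rank 6 is 51 and rank 7 is 52.
Interpolate: 51 + 0.25·(52 − 51) = 51 + 0.25·1 = 51.25.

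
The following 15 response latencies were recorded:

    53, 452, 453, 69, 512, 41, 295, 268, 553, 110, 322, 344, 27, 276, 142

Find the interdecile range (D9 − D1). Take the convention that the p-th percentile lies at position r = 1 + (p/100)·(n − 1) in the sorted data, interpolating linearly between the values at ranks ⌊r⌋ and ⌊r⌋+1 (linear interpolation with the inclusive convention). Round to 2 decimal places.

442.60

Sorted: 27, 41, 53, 69, 110, 142, 268, 276, 295, 322, 344, 452, 453, 512, 553.
n = 15.
P10: r = 2.4; ranks 2–3 are 41, 53; interpolating gives 45.8.
P90: r = 13.6; ranks 13–14 are 453, 512; interpolating gives 488.4.
Difference: 488.4 − 45.8 = 442.6.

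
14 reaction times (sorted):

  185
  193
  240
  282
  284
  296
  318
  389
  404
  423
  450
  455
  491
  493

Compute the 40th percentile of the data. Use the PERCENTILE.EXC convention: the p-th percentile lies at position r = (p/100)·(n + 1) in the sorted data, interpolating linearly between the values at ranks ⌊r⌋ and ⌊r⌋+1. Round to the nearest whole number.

n = 14.
r = (40/100)·(14 + 1) = 6.
r is an integer, so P40 is the value at rank 6: 296.

296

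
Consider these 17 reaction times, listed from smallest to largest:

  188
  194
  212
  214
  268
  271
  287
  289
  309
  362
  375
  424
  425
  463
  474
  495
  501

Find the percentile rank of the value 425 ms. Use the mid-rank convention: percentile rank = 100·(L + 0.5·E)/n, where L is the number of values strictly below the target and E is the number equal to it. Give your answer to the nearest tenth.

Count below 425: L = 12; count equal: E = 1; n = 17.
Percentile rank = 100·(12 + 0.5·1)/17 = 100·12.5/17 = 73.53.

73.5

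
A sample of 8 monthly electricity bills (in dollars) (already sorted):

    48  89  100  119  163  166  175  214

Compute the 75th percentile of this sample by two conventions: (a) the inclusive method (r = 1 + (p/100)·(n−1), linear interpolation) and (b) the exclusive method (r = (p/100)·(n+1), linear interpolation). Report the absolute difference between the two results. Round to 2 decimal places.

n = 8.
(a) r = 6.25; between ranks 6 (166) and 7 (175): 168.25.
(b) r = 6.75; between ranks 6 (166) and 7 (175): 172.75.
|168.25 − 172.75| = 4.5.

4.50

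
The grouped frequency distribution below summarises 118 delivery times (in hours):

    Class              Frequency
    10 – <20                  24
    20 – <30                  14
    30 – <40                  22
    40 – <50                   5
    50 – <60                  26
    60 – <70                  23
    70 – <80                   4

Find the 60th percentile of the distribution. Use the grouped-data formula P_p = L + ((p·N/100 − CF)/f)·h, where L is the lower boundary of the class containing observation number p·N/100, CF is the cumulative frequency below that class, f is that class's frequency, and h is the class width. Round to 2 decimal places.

N = 118; target position k = 60/100 · 118 = 70.8.
Cumulative frequencies: 24, 38, 60, 65, 91, 114, 118.
Observation 70.8 falls in the class 50 – <60.
L = 50, CF = 65, f = 26, h = 10.
P60 = 50 + ((70.8 − 65)/26)·10 = 50 + 2.23077 = 52.2308.

52.23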